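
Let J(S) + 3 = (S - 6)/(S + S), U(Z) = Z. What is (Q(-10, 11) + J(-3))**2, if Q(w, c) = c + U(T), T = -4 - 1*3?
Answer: 25/4 ≈ 6.2500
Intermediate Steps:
T = -7 (T = -4 - 3 = -7)
Q(w, c) = -7 + c (Q(w, c) = c - 7 = -7 + c)
J(S) = -3 + (-6 + S)/(2*S) (J(S) = -3 + (S - 6)/(S + S) = -3 + (-6 + S)/((2*S)) = -3 + (-6 + S)*(1/(2*S)) = -3 + (-6 + S)/(2*S))
(Q(-10, 11) + J(-3))**2 = ((-7 + 11) + (-5/2 - 3/(-3)))**2 = (4 + (-5/2 - 3*(-1/3)))**2 = (4 + (-5/2 + 1))**2 = (4 - 3/2)**2 = (5/2)**2 = 25/4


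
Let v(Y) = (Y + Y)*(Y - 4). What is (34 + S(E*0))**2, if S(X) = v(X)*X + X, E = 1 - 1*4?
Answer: 1156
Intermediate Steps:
E = -3 (E = 1 - 4 = -3)
v(Y) = 2*Y*(-4 + Y) (v(Y) = (2*Y)*(-4 + Y) = 2*Y*(-4 + Y))
S(X) = X + 2*X**2*(-4 + X) (S(X) = (2*X*(-4 + X))*X + X = 2*X**2*(-4 + X) + X = X + 2*X**2*(-4 + X))
(34 + S(E*0))**2 = (34 + (-3*0)*(1 + 2*(-3*0)*(-4 - 3*0)))**2 = (34 + 0*(1 + 2*0*(-4 + 0)))**2 = (34 + 0*(1 + 2*0*(-4)))**2 = (34 + 0*(1 + 0))**2 = (34 + 0*1)**2 = (34 + 0)**2 = 34**2 = 1156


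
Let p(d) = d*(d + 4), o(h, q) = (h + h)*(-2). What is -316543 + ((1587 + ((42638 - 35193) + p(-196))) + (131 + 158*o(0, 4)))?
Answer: -269748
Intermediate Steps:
o(h, q) = -4*h (o(h, q) = (2*h)*(-2) = -4*h)
p(d) = d*(4 + d)
-316543 + ((1587 + ((42638 - 35193) + p(-196))) + (131 + 158*o(0, 4))) = -316543 + ((1587 + ((42638 - 35193) - 196*(4 - 196))) + (131 + 158*(-4*0))) = -316543 + ((1587 + (7445 - 196*(-192))) + (131 + 158*0)) = -316543 + ((1587 + (7445 + 37632)) + (131 + 0)) = -316543 + ((1587 + 45077) + 131) = -316543 + (46664 + 131) = -316543 + 46795 = -269748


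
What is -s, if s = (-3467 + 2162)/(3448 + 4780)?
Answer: 1305/8228 ≈ 0.15860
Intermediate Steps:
s = -1305/8228 ≈ -0.15860
-s = -1*(-1305/8228) = 1305/8228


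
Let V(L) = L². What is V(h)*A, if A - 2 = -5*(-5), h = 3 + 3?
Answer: 972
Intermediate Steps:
h = 6
A = 27 (A = 2 - 5*(-5) = 2 + 25 = 27)
V(h)*A = 6²*27 = 36*27 = 972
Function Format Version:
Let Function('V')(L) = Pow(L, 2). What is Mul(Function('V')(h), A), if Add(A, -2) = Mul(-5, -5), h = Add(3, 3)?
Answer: 972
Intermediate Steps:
h = 6
A = 27 (A = Add(2, Mul(-5, -5)) = Add(2, 25) = 27)
Mul(Function('V')(h), A) = Mul(Pow(6, 2), 27) = Mul(36, 27) = 972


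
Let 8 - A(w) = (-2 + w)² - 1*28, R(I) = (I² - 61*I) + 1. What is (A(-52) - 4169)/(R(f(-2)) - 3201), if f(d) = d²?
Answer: 7049/3428 ≈ 2.0563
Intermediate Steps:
R(I) = 1 + I² - 61*I
A(w) = 36 - (-2 + w)² (A(w) = 8 - ((-2 + w)² - 1*28) = 8 - ((-2 + w)² - 28) = 8 - (-28 + (-2 + w)²) = 8 + (28 - (-2 + w)²) = 36 - (-2 + w)²)
(A(-52) - 4169)/(R(f(-2)) - 3201) = ((36 - (-2 - 52)²) - 4169)/((1 + ((-2)²)² - 61*(-2)²) - 3201) = ((36 - 1*(-54)²) - 4169)/((1 + 4² - 61*4) - 3201) = ((36 - 1*2916) - 4169)/((1 + 16 - 244) - 3201) = ((36 - 2916) - 4169)/(-227 - 3201) = (-2880 - 4169)/(-3428) = -7049*(-1/3428) = 7049/3428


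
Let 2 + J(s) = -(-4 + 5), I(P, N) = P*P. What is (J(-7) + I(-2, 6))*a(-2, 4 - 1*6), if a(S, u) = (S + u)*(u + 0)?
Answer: 8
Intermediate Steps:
I(P, N) = P²
J(s) = -3 (J(s) = -2 - (-4 + 5) = -2 - 1*1 = -2 - 1 = -3)
a(S, u) = u*(S + u) (a(S, u) = (S + u)*u = u*(S + u))
(J(-7) + I(-2, 6))*a(-2, 4 - 1*6) = (-3 + (-2)²)*((4 - 1*6)*(-2 + (4 - 1*6))) = (-3 + 4)*((4 - 6)*(-2 + (4 - 6))) = 1*(-2*(-2 - 2)) = 1*(-2*(-4)) = 1*8 = 8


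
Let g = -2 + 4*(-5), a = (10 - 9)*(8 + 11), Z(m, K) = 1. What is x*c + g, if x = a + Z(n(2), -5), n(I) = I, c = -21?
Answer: -442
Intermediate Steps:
a = 19 (a = 1*19 = 19)
x = 20 (x = 19 + 1 = 20)
g = -22 (g = -2 - 20 = -22)
x*c + g = 20*(-21) - 22 = -420 - 22 = -442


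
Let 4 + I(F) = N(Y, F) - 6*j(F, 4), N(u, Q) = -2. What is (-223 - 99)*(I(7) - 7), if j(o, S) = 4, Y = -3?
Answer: 11914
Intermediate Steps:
I(F) = -30 (I(F) = -4 + (-2 - 6*4) = -4 + (-2 - 1*24) = -4 + (-2 - 24) = -4 - 26 = -30)
(-223 - 99)*(I(7) - 7) = (-223 - 99)*(-30 - 7) = -322*(-37) = 11914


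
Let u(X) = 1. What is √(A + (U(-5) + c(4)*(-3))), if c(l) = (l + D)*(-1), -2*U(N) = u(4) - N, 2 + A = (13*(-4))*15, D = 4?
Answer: I*√761 ≈ 27.586*I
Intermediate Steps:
A = -782 (A = -2 + (13*(-4))*15 = -2 - 52*15 = -2 - 780 = -782)
U(N) = -½ + N/2 (U(N) = -(1 - N)/2 = -½ + N/2)
c(l) = -4 - l (c(l) = (l + 4)*(-1) = (4 + l)*(-1) = -4 - l)
√(A + (U(-5) + c(4)*(-3))) = √(-782 + ((-½ + (½)*(-5)) + (-4 - 1*4)*(-3))) = √(-782 + ((-½ - 5/2) + (-4 - 4)*(-3))) = √(-782 + (-3 - 8*(-3))) = √(-782 + (-3 + 24)) = √(-782 + 21) = √(-761) = I*√761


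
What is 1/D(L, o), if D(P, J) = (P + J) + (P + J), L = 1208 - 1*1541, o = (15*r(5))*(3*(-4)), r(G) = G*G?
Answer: -1/9666 ≈ -0.00010346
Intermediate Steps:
r(G) = G²
o = -4500 (o = (15*5²)*(3*(-4)) = (15*25)*(-12) = 375*(-12) = -4500)
L = -333 (L = 1208 - 1541 = -333)
D(P, J) = 2*J + 2*P (D(P, J) = (J + P) + (J + P) = 2*J + 2*P)
1/D(L, o) = 1/(2*(-4500) + 2*(-333)) = 1/(-9000 - 666) = 1/(-9666) = -1/9666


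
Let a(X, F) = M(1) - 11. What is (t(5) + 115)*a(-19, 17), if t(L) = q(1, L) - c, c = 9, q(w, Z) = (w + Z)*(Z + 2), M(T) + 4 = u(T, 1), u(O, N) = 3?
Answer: -1776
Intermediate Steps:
M(T) = -1 (M(T) = -4 + 3 = -1)
q(w, Z) = (2 + Z)*(Z + w) (q(w, Z) = (Z + w)*(2 + Z) = (2 + Z)*(Z + w))
a(X, F) = -12 (a(X, F) = -1 - 11 = -12)
t(L) = -7 + L² + 3*L (t(L) = (L² + 2*L + 2*1 + L*1) - 1*9 = (L² + 2*L + 2 + L) - 9 = (2 + L² + 3*L) - 9 = -7 + L² + 3*L)
(t(5) + 115)*a(-19, 17) = ((-7 + 5² + 3*5) + 115)*(-12) = ((-7 + 25 + 15) + 115)*(-12) = (33 + 115)*(-12) = 148*(-12) = -1776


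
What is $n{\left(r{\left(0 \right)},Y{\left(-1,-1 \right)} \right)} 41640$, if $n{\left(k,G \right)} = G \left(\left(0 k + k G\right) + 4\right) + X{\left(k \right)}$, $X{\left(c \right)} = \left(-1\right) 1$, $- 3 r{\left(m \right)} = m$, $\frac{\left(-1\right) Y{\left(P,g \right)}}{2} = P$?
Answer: $291480$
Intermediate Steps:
$Y{\left(P,g \right)} = - 2 P$
$r{\left(m \right)} = - \frac{m}{3}$
$X{\left(c \right)} = -1$
$n{\left(k,G \right)} = -1 + G \left(4 + G k\right)$ ($n{\left(k,G \right)} = G \left(\left(0 k + k G\right) + 4\right) - 1 = G \left(\left(0 + G k\right) + 4\right) - 1 = G \left(G k + 4\right) - 1 = G \left(4 + G k\right) - 1 = -1 + G \left(4 + G k\right)$)
$n{\left(r{\left(0 \right)},Y{\left(-1,-1 \right)} \right)} 41640 = \left(-1 + 4 \left(\left(-2\right) \left(-1\right)\right) + \left(- \frac{1}{3}\right) 0 \left(\left(-2\right) \left(-1\right)\right)^{2}\right) 41640 = \left(-1 + 4 \cdot 2 + 0 \cdot 2^{2}\right) 41640 = \left(-1 + 8 + 0 \cdot 4\right) 41640 = \left(-1 + 8 + 0\right) 41640 = 7 \cdot 41640 = 291480$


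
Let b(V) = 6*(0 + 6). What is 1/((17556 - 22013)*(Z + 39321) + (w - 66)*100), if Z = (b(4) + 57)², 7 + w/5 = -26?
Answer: -1/213825390 ≈ -4.6767e-9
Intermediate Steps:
w = -165 (w = -35 + 5*(-26) = -35 - 130 = -165)
b(V) = 36 (b(V) = 6*6 = 36)
Z = 8649 (Z = (36 + 57)² = 93² = 8649)
1/((17556 - 22013)*(Z + 39321) + (w - 66)*100) = 1/((17556 - 22013)*(8649 + 39321) + (-165 - 66)*100) = 1/(-4457*47970 - 231*100) = 1/(-213802290 - 23100) = 1/(-213825390) = -1/213825390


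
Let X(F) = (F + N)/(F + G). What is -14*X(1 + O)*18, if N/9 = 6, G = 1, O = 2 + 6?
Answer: -7938/5 ≈ -1587.6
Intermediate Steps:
O = 8
N = 54 (N = 9*6 = 54)
X(F) = (54 + F)/(1 + F) (X(F) = (F + 54)/(F + 1) = (54 + F)/(1 + F))
-14*X(1 + O)*18 = -14*(54 + (1 + 8))/(1 + (1 + 8))*18 = -14*(54 + 9)/(1 + 9)*18 = -14*63/10*18 = -441/5*18 = -7938/5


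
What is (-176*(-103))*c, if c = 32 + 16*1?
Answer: 870144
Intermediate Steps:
c = 48 (c = 32 + 16 = 48)
(-176*(-103))*c = -176*(-103)*48 = 18128*48 = 870144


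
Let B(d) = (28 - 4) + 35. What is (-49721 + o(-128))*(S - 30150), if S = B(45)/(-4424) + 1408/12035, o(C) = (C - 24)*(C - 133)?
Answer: 16131319109976577/53242840 ≈ 3.0298e+8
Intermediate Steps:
B(d) = 59 (B(d) = 24 + 35 = 59)
o(C) = (-133 + C)*(-24 + C) (o(C) = (-24 + C)*(-133 + C) = (-133 + C)*(-24 + C))
S = 5518927/53242840 (S = 59/(-4424) + 1408/12035 = 59*(-1/4424) + 1408*(1/12035) = -59/4424 + 1408/12035 = 5518927/53242840 ≈ 0.10366)
(-49721 + o(-128))*(S - 30150) = (-49721 + (3192 + (-128)**2 - 157*(-128)))*(5518927/53242840 - 30150) = (-49721 + (3192 + 16384 + 20096))*(-1605266107073/53242840) = (-49721 + 39672)*(-1605266107073/53242840) = -10049*(-1605266107073/53242840) = 16131319109976577/53242840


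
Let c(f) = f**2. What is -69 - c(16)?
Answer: -325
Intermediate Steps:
-69 - c(16) = -69 - 1*16**2 = -69 - 1*256 = -69 - 256 = -325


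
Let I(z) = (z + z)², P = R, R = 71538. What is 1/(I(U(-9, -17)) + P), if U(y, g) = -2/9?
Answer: 81/5794594 ≈ 1.3979e-5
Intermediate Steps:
U(y, g) = -2/9 (U(y, g) = -2*⅑ = -2/9)
P = 71538
I(z) = 4*z² (I(z) = (2*z)² = 4*z²)
1/(I(U(-9, -17)) + P) = 1/(4*(-2/9)² + 71538) = 1/(4*(4/81) + 71538) = 1/(16/81 + 71538) = 1/(5794594/81) = 81/5794594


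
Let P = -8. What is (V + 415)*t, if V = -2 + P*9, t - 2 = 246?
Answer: 84568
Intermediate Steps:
t = 248 (t = 2 + 246 = 248)
V = -74 (V = -2 - 8*9 = -2 - 72 = -74)
(V + 415)*t = (-74 + 415)*248 = 341*248 = 84568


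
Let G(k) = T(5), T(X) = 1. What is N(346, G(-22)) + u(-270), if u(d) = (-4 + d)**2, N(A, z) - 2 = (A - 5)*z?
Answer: 75419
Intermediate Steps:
G(k) = 1
N(A, z) = 2 + z*(-5 + A) (N(A, z) = 2 + (A - 5)*z = 2 + (-5 + A)*z = 2 + z*(-5 + A))
N(346, G(-22)) + u(-270) = (2 - 5*1 + 346*1) + (-4 - 270)**2 = (2 - 5 + 346) + (-274)**2 = 343 + 75076 = 75419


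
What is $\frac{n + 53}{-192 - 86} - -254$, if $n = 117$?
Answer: $\frac{35221}{139} \approx 253.39$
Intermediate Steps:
$\frac{n + 53}{-192 - 86} - -254 = \frac{117 + 53}{-192 - 86} - -254 = \frac{170}{-278} + 254 = 170 \left(- \frac{1}{278}\right) + 254 = - \frac{85}{139} + 254 = \frac{35221}{139}$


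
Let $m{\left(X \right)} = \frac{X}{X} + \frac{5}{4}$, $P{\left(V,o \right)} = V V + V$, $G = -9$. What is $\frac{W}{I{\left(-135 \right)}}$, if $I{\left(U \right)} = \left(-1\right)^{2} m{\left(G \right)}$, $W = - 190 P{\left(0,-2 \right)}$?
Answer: $0$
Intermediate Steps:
$P{\left(V,o \right)} = V + V^{2}$ ($P{\left(V,o \right)} = V^{2} + V = V + V^{2}$)
$W = 0$ ($W = - 190 \cdot 0 \left(1 + 0\right) = - 190 \cdot 0 \cdot 1 = \left(-190\right) 0 = 0$)
$m{\left(X \right)} = \frac{9}{4}$ ($m{\left(X \right)} = 1 + 5 \cdot \frac{1}{4} = 1 + \frac{5}{4} = \frac{9}{4}$)
$I{\left(U \right)} = \frac{9}{4}$ ($I{\left(U \right)} = \left(-1\right)^{2} \cdot \frac{9}{4} = 1 \cdot \frac{9}{4} = \frac{9}{4}$)
$\frac{W}{I{\left(-135 \right)}} = \frac{0}{\frac{9}{4}} = 0 \cdot \frac{4}{9} = 0$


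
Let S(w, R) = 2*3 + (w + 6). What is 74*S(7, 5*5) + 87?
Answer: 1493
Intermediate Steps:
S(w, R) = 12 + w (S(w, R) = 6 + (6 + w) = 12 + w)
74*S(7, 5*5) + 87 = 74*(12 + 7) + 87 = 74*19 + 87 = 1406 + 87 = 1493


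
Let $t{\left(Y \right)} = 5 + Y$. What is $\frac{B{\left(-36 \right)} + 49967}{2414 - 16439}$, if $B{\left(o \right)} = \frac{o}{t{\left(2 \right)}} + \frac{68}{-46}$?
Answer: $- \frac{2681207}{752675} \approx -3.5622$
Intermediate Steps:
$B{\left(o \right)} = - \frac{34}{23} + \frac{o}{7}$ ($B{\left(o \right)} = \frac{o}{5 + 2} + \frac{68}{-46} = \frac{o}{7} + 68 \left(- \frac{1}{46}\right) = o \frac{1}{7} - \frac{34}{23} = \frac{o}{7} - \frac{34}{23} = - \frac{34}{23} + \frac{o}{7}$)
$\frac{B{\left(-36 \right)} + 49967}{2414 - 16439} = \frac{\left(- \frac{34}{23} + \frac{1}{7} \left(-36\right)\right) + 49967}{2414 - 16439} = \frac{\left(- \frac{34}{23} - \frac{36}{7}\right) + 49967}{-14025} = \left(- \frac{1066}{161} + 49967\right) \left(- \frac{1}{14025}\right) = \frac{8043621}{161} \left(- \frac{1}{14025}\right) = - \frac{2681207}{752675}$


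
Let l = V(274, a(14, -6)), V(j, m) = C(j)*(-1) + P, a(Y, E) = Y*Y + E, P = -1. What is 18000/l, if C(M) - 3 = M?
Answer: -9000/139 ≈ -64.748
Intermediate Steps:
a(Y, E) = E + Y² (a(Y, E) = Y² + E = E + Y²)
C(M) = 3 + M
V(j, m) = -4 - j (V(j, m) = (3 + j)*(-1) - 1 = (-3 - j) - 1 = -4 - j)
l = -278 (l = -4 - 1*274 = -4 - 274 = -278)
18000/l = 18000/(-278) = 18000*(-1/278) = -9000/139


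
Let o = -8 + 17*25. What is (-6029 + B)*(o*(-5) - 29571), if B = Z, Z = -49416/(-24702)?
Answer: 785485297992/4117 ≈ 1.9079e+8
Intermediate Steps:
o = 417 (o = -8 + 425 = 417)
Z = 8236/4117 (Z = -49416*(-1/24702) = 8236/4117 ≈ 2.0005)
B = 8236/4117 ≈ 2.0005
(-6029 + B)*(o*(-5) - 29571) = (-6029 + 8236/4117)*(417*(-5) - 29571) = -24813157*(-2085 - 29571)/4117 = -24813157/4117*(-31656) = 785485297992/4117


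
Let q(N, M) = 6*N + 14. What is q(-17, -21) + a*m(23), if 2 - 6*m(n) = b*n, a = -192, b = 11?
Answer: 7944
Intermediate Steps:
q(N, M) = 14 + 6*N
m(n) = ⅓ - 11*n/6
q(-17, -21) + a*m(23) = (14 + 6*(-17)) - 192*(⅓ - 11/6*23) = (14 - 102) - 192*(⅓ - 253/6) = -88 - 192*(-251/6) = -88 + 8032 = 7944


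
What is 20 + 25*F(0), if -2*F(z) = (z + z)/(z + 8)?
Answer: 20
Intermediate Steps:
F(z) = -z/(8 + z) (F(z) = -(z + z)/(2*(z + 8)) = -2*z/(2*(8 + z)) = -z/(8 + z))
20 + 25*F(0) = 20 + 25*(-1*0/(8 + 0)) = 20 + 25*(-1*0/8) = 20 + 25*(-1*0*⅛) = 20 + 25*0 = 20 + 0 = 20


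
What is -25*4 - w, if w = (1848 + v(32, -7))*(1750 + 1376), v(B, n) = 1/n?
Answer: -40435510/7 ≈ -5.7765e+6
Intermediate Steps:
w = 40434810/7 (w = (1848 + 1/(-7))*(1750 + 1376) = (1848 - 1/7)*3126 = (12935/7)*3126 = 40434810/7 ≈ 5.7764e+6)
-25*4 - w = -25*4 - 1*40434810/7 = -100 - 40434810/7 = -40435510/7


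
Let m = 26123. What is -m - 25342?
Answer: -51465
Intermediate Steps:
-m - 25342 = -1*26123 - 25342 = -26123 - 25342 = -51465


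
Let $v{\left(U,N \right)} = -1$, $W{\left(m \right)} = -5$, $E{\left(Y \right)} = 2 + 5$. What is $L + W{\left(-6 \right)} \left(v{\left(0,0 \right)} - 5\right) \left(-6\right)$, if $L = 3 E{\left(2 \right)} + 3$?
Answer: $-156$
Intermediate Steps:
$E{\left(Y \right)} = 7$
$L = 24$ ($L = 3 \cdot 7 + 3 = 21 + 3 = 24$)
$L + W{\left(-6 \right)} \left(v{\left(0,0 \right)} - 5\right) \left(-6\right) = 24 - 5 \left(-1 - 5\right) \left(-6\right) = 24 - 5 \left(\left(-6\right) \left(-6\right)\right) = 24 - 180 = -156$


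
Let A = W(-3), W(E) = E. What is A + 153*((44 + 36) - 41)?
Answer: 5964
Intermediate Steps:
A = -3
A + 153*((44 + 36) - 41) = -3 + 153*((44 + 36) - 41) = -3 + 153*(80 - 41) = -3 + 153*39 = -3 + 5967 = 5964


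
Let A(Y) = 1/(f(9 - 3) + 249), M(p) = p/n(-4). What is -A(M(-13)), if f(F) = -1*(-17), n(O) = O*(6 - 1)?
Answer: -1/266 ≈ -0.0037594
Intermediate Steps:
n(O) = 5*O (n(O) = O*5 = 5*O)
f(F) = 17
M(p) = -p/20 (M(p) = p/((5*(-4))) = p/(-20) = p*(-1/20) = -p/20)
A(Y) = 1/266 (A(Y) = 1/(17 + 249) = 1/266)
-A(M(-13)) = -1*1/266 = -1/266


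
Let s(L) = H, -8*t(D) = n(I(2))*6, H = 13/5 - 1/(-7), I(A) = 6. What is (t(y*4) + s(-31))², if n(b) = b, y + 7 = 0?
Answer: 15129/4900 ≈ 3.0876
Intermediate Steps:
y = -7 (y = -7 + 0 = -7)
H = 96/35 (H = 13*(⅕) - 1*(-⅐) = 13/5 + ⅐ = 96/35 ≈ 2.7429)
t(D) = -9/2 (t(D) = -3*6/4 = -⅛*36 = -9/2)
s(L) = 96/35
(t(y*4) + s(-31))² = (-9/2 + 96/35)² = (-123/70)² = 15129/4900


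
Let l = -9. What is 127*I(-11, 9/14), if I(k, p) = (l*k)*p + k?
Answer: 93599/14 ≈ 6685.6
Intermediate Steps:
I(k, p) = k - 9*k*p (I(k, p) = (-9*k)*p + k = -9*k*p + k = k - 9*k*p)
127*I(-11, 9/14) = 127*(-11*(1 - 81/14)) = 127*(-11*(-67/14)) = 127*(737/14) = 93599/14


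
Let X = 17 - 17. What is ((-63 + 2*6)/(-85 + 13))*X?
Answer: 0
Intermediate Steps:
X = 0
((-63 + 2*6)/(-85 + 13))*X = ((-63 + 2*6)/(-85 + 13))*0 = ((-63 + 12)/(-72))*0 = -51*(-1/72)*0 = (17/24)*0 = 0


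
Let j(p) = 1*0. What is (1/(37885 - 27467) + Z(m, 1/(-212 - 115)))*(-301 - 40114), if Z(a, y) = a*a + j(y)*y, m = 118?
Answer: -5862609316695/10418 ≈ -5.6274e+8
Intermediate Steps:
j(p) = 0
Z(a, y) = a² (Z(a, y) = a*a + 0*y = a² + 0 = a²)
(1/(37885 - 27467) + Z(m, 1/(-212 - 115)))*(-301 - 40114) = (1/(37885 - 27467) + 118²)*(-301 - 40114) = (1/10418 + 13924)*(-40415) = (145060233/10418)*(-40415) = -5862609316695/10418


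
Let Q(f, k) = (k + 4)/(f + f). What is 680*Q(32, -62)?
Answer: -2465/4 ≈ -616.25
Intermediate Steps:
Q(f, k) = (4 + k)/(2*f) (Q(f, k) = (4 + k)/((2*f)) = (4 + k)*(1/(2*f)) = (4 + k)/(2*f))
680*Q(32, -62) = 680*((1/2)*(4 - 62)/32) = 680*((1/2)*(1/32)*(-58)) = 680*(-29/32) = -2465/4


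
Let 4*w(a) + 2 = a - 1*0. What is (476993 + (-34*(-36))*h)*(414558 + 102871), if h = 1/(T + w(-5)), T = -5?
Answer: 740148551615/3 ≈ 2.4672e+11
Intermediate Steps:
w(a) = -1/2 + a/4 (w(a) = -1/2 + (a - 1*0)/4 = -1/2 + (a + 0)/4 = -1/2 + a/4)
h = -4/27 (h = 1/(-5 + (-1/2 + (1/4)*(-5))) = 1/(-5 + (-1/2 - 5/4)) = 1/(-5 - 7/4) = 1/(-27/4) = -4/27 ≈ -0.14815)
(476993 + (-34*(-36))*h)*(414558 + 102871) = (476993 - 34*(-36)*(-4/27))*(414558 + 102871) = (476993 + 1224*(-4/27))*517429 = (476993 - 544/3)*517429 = (1430435/3)*517429 = 740148551615/3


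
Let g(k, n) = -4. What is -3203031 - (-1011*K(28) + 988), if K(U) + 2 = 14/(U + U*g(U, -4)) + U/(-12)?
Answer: -6417137/2 ≈ -3.2086e+6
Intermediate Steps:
K(U) = -2 - 14/(3*U) - U/12 (K(U) = -2 + (14/(U + U*(-4)) + U/(-12)) = -2 + (14/(U - 4*U) + U*(-1/12)) = -2 + (14/((-3*U)) - U/12) = -2 + (14*(-1/(3*U)) - U/12) = -2 + (-14/(3*U) - U/12) = -2 - 14/(3*U) - U/12)
-3203031 - (-1011*K(28) + 988) = -3203031 - (-1011*(-2 - 14/3/28 - 1/12*28) + 988) = -3203031 - (-1011*(-2 - 14/3*1/28 - 7/3) + 988) = -3203031 - (-1011*(-2 - 1/6 - 7/3) + 988) = -3203031 - (-1011*(-9/2) + 988) = -3203031 - (9099/2 + 988) = -3203031 - 1*11075/2 = -3203031 - 11075/2 = -6417137/2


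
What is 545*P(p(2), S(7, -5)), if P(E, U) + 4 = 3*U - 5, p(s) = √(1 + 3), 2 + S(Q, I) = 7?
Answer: 3270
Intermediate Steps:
S(Q, I) = 5 (S(Q, I) = -2 + 7 = 5)
p(s) = 2 (p(s) = √4 = 2)
P(E, U) = -9 + 3*U (P(E, U) = -4 + (3*U - 5) = -4 + (-5 + 3*U) = -9 + 3*U)
545*P(p(2), S(7, -5)) = 545*(-9 + 3*5) = 545*(-9 + 15) = 545*6 = 3270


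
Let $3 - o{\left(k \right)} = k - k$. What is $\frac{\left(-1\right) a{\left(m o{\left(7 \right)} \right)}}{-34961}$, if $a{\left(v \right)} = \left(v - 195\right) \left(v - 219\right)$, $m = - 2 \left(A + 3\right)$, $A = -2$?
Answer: $\frac{45225}{34961} \approx 1.2936$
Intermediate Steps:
$o{\left(k \right)} = 3$ ($o{\left(k \right)} = 3 - \left(k - k\right) = 3 - 0 = 3 + 0 = 3$)
$m = -2$ ($m = - 2 \left(-2 + 3\right) = \left(-2\right) 1 = -2$)
$a{\left(v \right)} = \left(-219 + v\right) \left(-195 + v\right)$ ($a{\left(v \right)} = \left(-195 + v\right) \left(-219 + v\right) = \left(-219 + v\right) \left(-195 + v\right)$)
$\frac{\left(-1\right) a{\left(m o{\left(7 \right)} \right)}}{-34961} = \frac{\left(-1\right) \left(42705 + \left(\left(-2\right) 3\right)^{2} - 414 \left(\left(-2\right) 3\right)\right)}{-34961} = - (42705 + \left(-6\right)^{2} - -2484) \left(- \frac{1}{34961}\right) = - (42705 + 36 + 2484) \left(- \frac{1}{34961}\right) = \left(-1\right) 45225 \left(- \frac{1}{34961}\right) = \left(-45225\right) \left(- \frac{1}{34961}\right) = \frac{45225}{34961}$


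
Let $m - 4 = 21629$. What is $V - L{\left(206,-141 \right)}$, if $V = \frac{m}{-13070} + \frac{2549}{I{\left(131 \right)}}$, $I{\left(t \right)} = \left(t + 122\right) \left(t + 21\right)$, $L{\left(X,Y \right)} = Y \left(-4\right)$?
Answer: $- \frac{142138119049}{251309960} \approx -565.59$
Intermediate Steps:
$m = 21633$ ($m = 4 + 21629 = 21633$)
$L{\left(X,Y \right)} = - 4 Y$
$I{\left(t \right)} = \left(21 + t\right) \left(122 + t\right)$ ($I{\left(t \right)} = \left(122 + t\right) \left(21 + t\right) = \left(21 + t\right) \left(122 + t\right)$)
$V = - \frac{399301609}{251309960}$ ($V = \frac{21633}{-13070} + \frac{2549}{2562 + 131^{2} + 143 \cdot 131} = 21633 \left(- \frac{1}{13070}\right) + \frac{2549}{2562 + 17161 + 18733} = - \frac{21633}{13070} + \frac{2549}{38456} = - \frac{399301609}{251309960} \approx -1.5889$)
$V - L{\left(206,-141 \right)} = - \frac{399301609}{251309960} - \left(-4\right) \left(-141\right) = - \frac{399301609}{251309960} - 564 = - \frac{142138119049}{251309960}$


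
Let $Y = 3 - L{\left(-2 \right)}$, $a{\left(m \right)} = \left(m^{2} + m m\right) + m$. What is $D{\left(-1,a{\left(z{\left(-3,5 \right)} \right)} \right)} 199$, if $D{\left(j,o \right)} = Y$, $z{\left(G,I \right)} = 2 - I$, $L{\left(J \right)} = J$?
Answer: $995$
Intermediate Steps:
$a{\left(m \right)} = m + 2 m^{2}$ ($a{\left(m \right)} = \left(m^{2} + m^{2}\right) + m = 2 m^{2} + m = m + 2 m^{2}$)
$Y = 5$ ($Y = 3 - -2 = 3 + 2 = 5$)
$D{\left(j,o \right)} = 5$
$D{\left(-1,a{\left(z{\left(-3,5 \right)} \right)} \right)} 199 = 5 \cdot 199 = 995$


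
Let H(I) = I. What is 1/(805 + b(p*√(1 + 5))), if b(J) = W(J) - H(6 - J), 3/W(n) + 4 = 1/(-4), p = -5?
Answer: 230707/184128691 + 1445*√6/184128691 ≈ 0.0012722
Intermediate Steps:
W(n) = -12/17 (W(n) = 3/(-4 + 1/(-4)) = 3/(-4 - ¼) = 3/(-17/4) = 3*(-4/17) = -12/17)
b(J) = -114/17 + J (b(J) = -12/17 - (6 - J) = -12/17 + (-6 + J) = -114/17 + J)
1/(805 + b(p*√(1 + 5))) = 1/(805 + (-114/17 - 5*√(1 + 5))) = 1/(805 + (-114/17 - 5*√6)) = 1/(13571/17 - 5*√6)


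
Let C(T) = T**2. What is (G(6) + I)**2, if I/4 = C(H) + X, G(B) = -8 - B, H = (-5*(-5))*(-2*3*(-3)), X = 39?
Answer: 656330060164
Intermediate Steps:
H = 450 (H = 25*(-6*(-3)) = 25*18 = 450)
I = 810156 (I = 4*(450**2 + 39) = 4*(202500 + 39) = 4*202539 = 810156)
(G(6) + I)**2 = ((-8 - 1*6) + 810156)**2 = ((-8 - 6) + 810156)**2 = (-14 + 810156)**2 = 810142**2 = 656330060164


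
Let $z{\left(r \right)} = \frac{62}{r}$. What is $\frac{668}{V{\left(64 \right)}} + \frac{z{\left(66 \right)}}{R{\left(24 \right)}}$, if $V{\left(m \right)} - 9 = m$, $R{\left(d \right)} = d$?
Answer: $\frac{531319}{57816} \approx 9.1898$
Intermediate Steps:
$V{\left(m \right)} = 9 + m$
$\frac{668}{V{\left(64 \right)}} + \frac{z{\left(66 \right)}}{R{\left(24 \right)}} = \frac{668}{9 + 64} + \frac{62 \cdot \frac{1}{66}}{24} = \frac{668}{73} + 62 \cdot \frac{1}{66} \cdot \frac{1}{24} = 668 \cdot \frac{1}{73} + \frac{31}{33} \cdot \frac{1}{24} = \frac{668}{73} + \frac{31}{792} = \frac{531319}{57816}$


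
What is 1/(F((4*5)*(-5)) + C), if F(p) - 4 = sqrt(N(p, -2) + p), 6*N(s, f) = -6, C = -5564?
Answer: -5560/30913701 - I*sqrt(101)/30913701 ≈ -0.00017986 - 3.2509e-7*I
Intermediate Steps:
N(s, f) = -1 (N(s, f) = (1/6)*(-6) = -1)
F(p) = 4 + sqrt(-1 + p)
1/(F((4*5)*(-5)) + C) = 1/((4 + sqrt(-1 + (4*5)*(-5))) - 5564) = 1/((4 + sqrt(-1 + 20*(-5))) - 5564) = 1/((4 + sqrt(-1 - 100)) - 5564) = 1/((4 + sqrt(-101)) - 5564) = 1/((4 + I*sqrt(101)) - 5564) = 1/(-5560 + I*sqrt(101))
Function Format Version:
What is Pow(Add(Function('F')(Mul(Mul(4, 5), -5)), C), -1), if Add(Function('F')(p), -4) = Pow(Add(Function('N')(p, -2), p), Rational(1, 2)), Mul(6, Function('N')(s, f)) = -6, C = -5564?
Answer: Add(Rational(-5560, 30913701), Mul(Rational(-1, 30913701), I, Pow(101, Rational(1, 2)))) ≈ Add(-0.00017986, Mul(-3.2509e-7, I))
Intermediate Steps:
Function('N')(s, f) = -1 (Function('N')(s, f) = Mul(Rational(1, 6), -6) = -1)
Function('F')(p) = Add(4, Pow(Add(-1, p), Rational(1, 2)))
Pow(Add(Function('F')(Mul(Mul(4, 5), -5)), C), -1) = Pow(Add(Add(4, Pow(Add(-1, Mul(Mul(4, 5), -5)), Rational(1, 2))), -5564), -1) = Pow(Add(Add(4, Pow(Add(-1, Mul(20, -5)), Rational(1, 2))), -5564), -1) = Pow(Add(Add(4, Pow(Add(-1, -100), Rational(1, 2))), -5564), -1) = Pow(Add(Add(4, Pow(-101, Rational(1, 2))), -5564), -1) = Pow(Add(Add(4, Mul(I, Pow(101, Rational(1, 2)))), -5564), -1) = Pow(Add(-5560, Mul(I, Pow(101, Rational(1, 2)))), -1)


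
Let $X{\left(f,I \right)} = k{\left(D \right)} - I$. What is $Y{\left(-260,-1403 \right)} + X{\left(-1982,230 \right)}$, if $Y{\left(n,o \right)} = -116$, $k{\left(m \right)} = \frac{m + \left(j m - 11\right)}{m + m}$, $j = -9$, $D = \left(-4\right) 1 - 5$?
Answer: $- \frac{6289}{18} \approx -349.39$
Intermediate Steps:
$D = -9$ ($D = -4 - 5 = -9$)
$k{\left(m \right)} = \frac{-11 - 8 m}{2 m}$ ($k{\left(m \right)} = \frac{m - \left(11 + 9 m\right)}{m + m} = \frac{m - \left(11 + 9 m\right)}{2 m} = \left(-11 - 8 m\right) \frac{1}{2 m} = \frac{-11 - 8 m}{2 m}$)
$X{\left(f,I \right)} = - \frac{61}{18} - I$ ($X{\left(f,I \right)} = \left(-4 - \frac{11}{2 \left(-9\right)}\right) - I = \left(-4 - - \frac{11}{18}\right) - I = \left(-4 + \frac{11}{18}\right) - I = - \frac{61}{18} - I$)
$Y{\left(-260,-1403 \right)} + X{\left(-1982,230 \right)} = -116 - \frac{4201}{18} = - \frac{6289}{18}$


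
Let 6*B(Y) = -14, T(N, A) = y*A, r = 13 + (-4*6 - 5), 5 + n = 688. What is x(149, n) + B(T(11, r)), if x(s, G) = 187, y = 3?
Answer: 554/3 ≈ 184.67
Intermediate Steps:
n = 683 (n = -5 + 688 = 683)
r = -16 (r = 13 + (-24 - 5) = 13 - 29 = -16)
T(N, A) = 3*A
B(Y) = -7/3 (B(Y) = (⅙)*(-14) = -7/3)
x(149, n) + B(T(11, r)) = 187 - 7/3 = 554/3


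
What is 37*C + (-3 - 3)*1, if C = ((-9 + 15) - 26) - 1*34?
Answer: -2004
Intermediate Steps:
C = -54 (C = (6 - 26) - 34 = -20 - 34 = -54)
37*C + (-3 - 3)*1 = 37*(-54) + (-3 - 3)*1 = -1998 - 6*1 = -1998 - 6 = -2004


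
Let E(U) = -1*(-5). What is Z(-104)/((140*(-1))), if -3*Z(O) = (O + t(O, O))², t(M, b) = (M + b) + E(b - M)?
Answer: 94249/420 ≈ 224.40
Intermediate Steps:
E(U) = 5
t(M, b) = 5 + M + b (t(M, b) = (M + b) + 5 = 5 + M + b)
Z(O) = -(5 + 3*O)²/3 (Z(O) = -(O + (5 + O + O))²/3 = -(O + (5 + 2*O))²/3 = -(5 + 3*O)²/3)
Z(-104)/((140*(-1))) = (-(5 + 3*(-104))²/3)/((140*(-1))) = -(5 - 312)²/3/(-140) = -⅓*(-307)²*(-1/140) = -⅓*94249*(-1/140) = -94249/3*(-1/140) = 94249/420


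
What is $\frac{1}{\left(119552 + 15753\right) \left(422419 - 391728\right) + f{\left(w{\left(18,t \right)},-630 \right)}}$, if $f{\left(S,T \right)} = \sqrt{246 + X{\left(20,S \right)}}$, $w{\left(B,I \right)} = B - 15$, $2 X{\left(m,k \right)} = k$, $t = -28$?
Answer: $\frac{1661058302}{6897786706607807911} - \frac{3 \sqrt{110}}{34488933533039039555} \approx 2.4081 \cdot 10^{-10}$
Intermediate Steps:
$X{\left(m,k \right)} = \frac{k}{2}$
$w{\left(B,I \right)} = -15 + B$ ($w{\left(B,I \right)} = B - 15 = -15 + B$)
$f{\left(S,T \right)} = \sqrt{246 + \frac{S}{2}}$
$\frac{1}{\left(119552 + 15753\right) \left(422419 - 391728\right) + f{\left(w{\left(18,t \right)},-630 \right)}} = \frac{1}{\left(119552 + 15753\right) \left(422419 - 391728\right) + \frac{\sqrt{984 + 2 \left(-15 + 18\right)}}{2}} = \frac{1}{135305 \cdot 30691 + \frac{\sqrt{984 + 2 \cdot 3}}{2}} = \frac{1}{4152645755 + \frac{\sqrt{984 + 6}}{2}} = \frac{1}{4152645755 + \frac{\sqrt{990}}{2}} = \frac{1}{4152645755 + \frac{3 \sqrt{110}}{2}}$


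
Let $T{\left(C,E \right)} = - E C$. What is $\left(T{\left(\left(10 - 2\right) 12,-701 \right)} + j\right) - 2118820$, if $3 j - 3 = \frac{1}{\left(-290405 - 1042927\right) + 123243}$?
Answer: $- \frac{7447576246642}{3630267} \approx -2.0515 \cdot 10^{6}$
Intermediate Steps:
$T{\left(C,E \right)} = - C E$
$j = \frac{3630266}{3630267}$ ($j = 1 + \frac{1}{3 \left(\left(-290405 - 1042927\right) + 123243\right)} = 1 + \frac{1}{3 \left(-1333332 + 123243\right)} = 1 + \frac{1}{3 \left(-1210089\right)} = 1 + \frac{1}{3} \left(- \frac{1}{1210089}\right) = 1 - \frac{1}{3630267} = \frac{3630266}{3630267} \approx 1.0$)
$\left(T{\left(\left(10 - 2\right) 12,-701 \right)} + j\right) - 2118820 = \left(\left(-1\right) \left(10 - 2\right) 12 \left(-701\right) + \frac{3630266}{3630267}\right) - 2118820 = \left(\left(-1\right) 8 \cdot 12 \left(-701\right) + \frac{3630266}{3630267}\right) - 2118820 = \left(\left(-1\right) 96 \left(-701\right) + \frac{3630266}{3630267}\right) - 2118820 = \left(67296 + \frac{3630266}{3630267}\right) - 2118820 = \frac{244306078298}{3630267} - 2118820 = - \frac{7447576246642}{3630267}$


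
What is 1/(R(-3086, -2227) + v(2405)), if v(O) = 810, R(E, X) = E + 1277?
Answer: -1/999 ≈ -0.0010010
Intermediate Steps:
R(E, X) = 1277 + E
1/(R(-3086, -2227) + v(2405)) = 1/((1277 - 3086) + 810) = 1/(-1809 + 810) = 1/(-999) = -1/999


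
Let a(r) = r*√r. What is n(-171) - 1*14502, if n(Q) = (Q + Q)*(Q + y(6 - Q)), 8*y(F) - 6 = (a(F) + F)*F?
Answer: -5182365/4 - 5357259*√177/4 ≈ -1.9114e+7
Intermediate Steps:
a(r) = r^(3/2)
y(F) = ¾ + F*(F + F^(3/2))/8 (y(F) = ¾ + ((F^(3/2) + F)*F)/8 = ¾ + ((F + F^(3/2))*F)/8 = ¾ + (F*(F + F^(3/2)))/8 = ¾ + F*(F + F^(3/2))/8)
n(Q) = 2*Q*(¾ + Q + (6 - Q)²/8 + (6 - Q)^(5/2)/8) (n(Q) = (Q + Q)*(Q + (¾ + (6 - Q)²/8 + (6 - Q)^(5/2)/8)) = (2*Q)*(¾ + Q + (6 - Q)²/8 + (6 - Q)^(5/2)/8) = 2*Q*(¾ + Q + (6 - Q)²/8 + (6 - Q)^(5/2)/8))
n(-171) - 1*14502 = (¼)*(-171)*(6 + (-6 - 171)² + (6 - 1*(-171))^(5/2) + 8*(-171)) - 1*14502 = (¼)*(-171)*(6 + (-177)² + (6 + 171)^(5/2) - 1368) - 14502 = (¼)*(-171)*(6 + 31329 + 177^(5/2) - 1368) - 14502 = (¼)*(-171)*(6 + 31329 + 31329*√177 - 1368) - 14502 = (¼)*(-171)*(29967 + 31329*√177) - 14502 = (-5124357/4 - 5357259*√177/4) - 14502 = -5182365/4 - 5357259*√177/4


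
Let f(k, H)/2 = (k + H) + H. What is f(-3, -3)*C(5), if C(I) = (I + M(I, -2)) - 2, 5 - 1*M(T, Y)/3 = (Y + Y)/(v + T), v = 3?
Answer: -351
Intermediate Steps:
M(T, Y) = 15 - 6*Y/(3 + T) (M(T, Y) = 15 - 3*(Y + Y)/(3 + T) = 15 - 3*2*Y/(3 + T) = 15 - 6*Y/(3 + T))
f(k, H) = 2*k + 4*H (f(k, H) = 2*((k + H) + H) = 2*((H + k) + H) = 2*(k + 2*H) = 2*k + 4*H)
C(I) = -2 + I + 3*(19 + 5*I)/(3 + I) (C(I) = (I + 3*(15 - 2*(-2) + 5*I)/(3 + I)) - 2 = (I + 3*(15 + 4 + 5*I)/(3 + I)) - 2 = (I + 3*(19 + 5*I)/(3 + I)) - 2 = -2 + I + 3*(19 + 5*I)/(3 + I))
f(-3, -3)*C(5) = (2*(-3) + 4*(-3))*((51 + 5² + 16*5)/(3 + 5)) = (-6 - 12)*((51 + 25 + 80)/8) = -9*156/4 = -18*39/2 = -351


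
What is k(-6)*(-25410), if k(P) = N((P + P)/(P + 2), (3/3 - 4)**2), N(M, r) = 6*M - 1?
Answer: -431970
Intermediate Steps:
N(M, r) = -1 + 6*M
k(P) = -1 + 12*P/(2 + P) (k(P) = -1 + 6*((P + P)/(P + 2)) = -1 + 6*((2*P)/(2 + P)) = -1 + 6*(2*P/(2 + P)) = -1 + 12*P/(2 + P))
k(-6)*(-25410) = ((-2 + 11*(-6))/(2 - 6))*(-25410) = ((-2 - 66)/(-4))*(-25410) = -1/4*(-68)*(-25410) = 17*(-25410) = -431970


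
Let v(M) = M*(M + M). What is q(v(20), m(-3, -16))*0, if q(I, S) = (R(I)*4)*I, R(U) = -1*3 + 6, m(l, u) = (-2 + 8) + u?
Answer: 0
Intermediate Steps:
m(l, u) = 6 + u
R(U) = 3 (R(U) = -3 + 6 = 3)
v(M) = 2*M² (v(M) = M*(2*M) = 2*M²)
q(I, S) = 12*I (q(I, S) = (3*4)*I = 12*I)
q(v(20), m(-3, -16))*0 = (12*(2*20²))*0 = (12*(2*400))*0 = (12*800)*0 = 9600*0 = 0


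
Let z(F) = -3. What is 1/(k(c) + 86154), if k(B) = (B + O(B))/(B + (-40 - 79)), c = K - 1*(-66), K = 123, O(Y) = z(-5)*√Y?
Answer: 2010323/173202795606 + √21/57734265202 ≈ 1.1607e-5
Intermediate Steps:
O(Y) = -3*√Y
c = 189 (c = 123 - 1*(-66) = 123 + 66 = 189)
k(B) = (B - 3*√B)/(-119 + B) (k(B) = (B - 3*√B)/(B + (-40 - 79)) = (B - 3*√B)/(B - 119) = (B - 3*√B)/(-119 + B))
1/(k(c) + 86154) = 1/((189 - 9*√21)/(-119 + 189) + 86154) = 1/((189 - 9*√21)/70 + 86154) = 1/((27/10 - 9*√21/70) + 86154) = 1/(861567/10 - 9*√21/70)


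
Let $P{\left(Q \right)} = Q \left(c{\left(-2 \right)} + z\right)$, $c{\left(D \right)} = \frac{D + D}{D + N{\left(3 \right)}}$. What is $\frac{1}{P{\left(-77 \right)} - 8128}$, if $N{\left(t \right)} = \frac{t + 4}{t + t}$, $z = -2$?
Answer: $- \frac{5}{41718} \approx -0.00011985$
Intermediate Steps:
$N{\left(t \right)} = \frac{4 + t}{2 t}$
$c{\left(D \right)} = \frac{2 D}{\frac{7}{6} + D}$ ($c{\left(D \right)} = \frac{D + D}{D + \frac{4 + 3}{2 \cdot 3}} = \frac{2 D}{D + \frac{1}{2} \cdot \frac{1}{3} \cdot 7} = \frac{2 D}{D + \frac{7}{6}} = \frac{2 D}{\frac{7}{6} + D}$)
$P{\left(Q \right)} = \frac{14 Q}{5}$ ($P{\left(Q \right)} = Q \left(12 \left(-2\right) \frac{1}{7 + 6 \left(-2\right)} - 2\right) = Q \left(12 \left(-2\right) \frac{1}{7 - 12} - 2\right) = Q \left(12 \left(-2\right) \frac{1}{-5} - 2\right) = Q \left(12 \left(-2\right) \left(- \frac{1}{5}\right) - 2\right) = Q \left(\frac{24}{5} - 2\right) = Q \frac{14}{5} = \frac{14 Q}{5}$)
$\frac{1}{P{\left(-77 \right)} - 8128} = \frac{1}{\frac{14}{5} \left(-77\right) - 8128} = \frac{1}{- \frac{1078}{5} - 8128} = \frac{1}{- \frac{41718}{5}} = - \frac{5}{41718}$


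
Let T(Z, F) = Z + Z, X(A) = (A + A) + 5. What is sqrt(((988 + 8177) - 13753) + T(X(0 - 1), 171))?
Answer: I*sqrt(4582) ≈ 67.69*I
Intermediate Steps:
X(A) = 5 + 2*A (X(A) = 2*A + 5 = 5 + 2*A)
T(Z, F) = 2*Z
sqrt(((988 + 8177) - 13753) + T(X(0 - 1), 171)) = sqrt(((988 + 8177) - 13753) + 2*(5 + 2*(0 - 1))) = sqrt((9165 - 13753) + 2*(5 + 2*(-1))) = sqrt(-4588 + 2*(5 - 2)) = sqrt(-4588 + 2*3) = sqrt(-4588 + 6) = sqrt(-4582) = I*sqrt(4582)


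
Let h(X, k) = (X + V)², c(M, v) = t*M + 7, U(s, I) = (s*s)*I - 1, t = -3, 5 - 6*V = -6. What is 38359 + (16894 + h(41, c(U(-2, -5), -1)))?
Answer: 2055157/36 ≈ 57088.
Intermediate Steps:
V = 11/6 (V = ⅚ - ⅙*(-6) = ⅚ + 1 = 11/6 ≈ 1.8333)
U(s, I) = -1 + I*s² (U(s, I) = s²*I - 1 = I*s² - 1 = -1 + I*s²)
c(M, v) = 7 - 3*M (c(M, v) = -3*M + 7 = 7 - 3*M)
h(X, k) = (11/6 + X)² (h(X, k) = (X + 11/6)² = (11/6 + X)²)
38359 + (16894 + h(41, c(U(-2, -5), -1))) = 38359 + (16894 + (11 + 6*41)²/36) = 38359 + (16894 + (11 + 246)²/36) = 38359 + (16894 + (1/36)*257²) = 38359 + (16894 + (1/36)*66049) = 38359 + (16894 + 66049/36) = 38359 + 674233/36 = 2055157/36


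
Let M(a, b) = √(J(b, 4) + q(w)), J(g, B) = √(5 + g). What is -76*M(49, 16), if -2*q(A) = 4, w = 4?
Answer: -76*√(-2 + √21) ≈ -122.14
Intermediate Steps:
q(A) = -2 (q(A) = -½*4 = -2)
M(a, b) = √(-2 + √(5 + b)) (M(a, b) = √(√(5 + b) - 2) = √(-2 + √(5 + b)))
-76*M(49, 16) = -76*√(-2 + √(5 + 16)) = -76*√(-2 + √21)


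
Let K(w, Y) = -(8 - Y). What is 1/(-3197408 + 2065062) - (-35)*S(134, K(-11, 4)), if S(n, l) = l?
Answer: -158528441/1132346 ≈ -140.00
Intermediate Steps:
K(w, Y) = -8 + Y
1/(-3197408 + 2065062) - (-35)*S(134, K(-11, 4)) = 1/(-3197408 + 2065062) - (-35)*(-8 + 4) = 1/(-1132346) - (-35)*(-4) = -1/1132346 - 1*140 = -1/1132346 - 140 = -158528441/1132346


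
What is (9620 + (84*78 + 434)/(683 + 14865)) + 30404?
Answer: 311150069/7774 ≈ 40024.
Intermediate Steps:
(9620 + (84*78 + 434)/(683 + 14865)) + 30404 = (9620 + (6552 + 434)/15548) + 30404 = (9620 + 6986*(1/15548)) + 30404 = (9620 + 3493/7774) + 30404 = 74789373/7774 + 30404 = 311150069/7774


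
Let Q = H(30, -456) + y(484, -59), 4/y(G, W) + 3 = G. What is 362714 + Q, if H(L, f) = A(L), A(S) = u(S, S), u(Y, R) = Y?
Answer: 174479868/481 ≈ 3.6274e+5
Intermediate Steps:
A(S) = S
H(L, f) = L
y(G, W) = 4/(-3 + G)
Q = 14434/481 (Q = 30 + 4/(-3 + 484) = 30 + 4/481 = 14434/481 ≈ 30.008)
362714 + Q = 362714 + 14434/481 = 174479868/481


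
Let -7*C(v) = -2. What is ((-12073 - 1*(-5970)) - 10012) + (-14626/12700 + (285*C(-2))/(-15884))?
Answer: -74859951147/4645025 ≈ -16116.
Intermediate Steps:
C(v) = 2/7 (C(v) = -1/7*(-2) = 2/7)
((-12073 - 1*(-5970)) - 10012) + (-14626/12700 + (285*C(-2))/(-15884)) = ((-12073 - 1*(-5970)) - 10012) + (-14626/12700 + (285*(2/7))/(-15884)) = ((-12073 + 5970) - 10012) + (-14626*1/12700 + (570/7)*(-1/15884)) = (-6103 - 10012) + (-7313/6350 - 15/2926) = -16115 - 5373272/4645025 = -74859951147/4645025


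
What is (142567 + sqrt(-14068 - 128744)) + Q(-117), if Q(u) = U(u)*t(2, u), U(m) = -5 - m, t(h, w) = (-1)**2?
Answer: 142679 + 6*I*sqrt(3967) ≈ 1.4268e+5 + 377.9*I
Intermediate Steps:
t(h, w) = 1
Q(u) = -5 - u (Q(u) = (-5 - u)*1 = -5 - u)
(142567 + sqrt(-14068 - 128744)) + Q(-117) = (142567 + sqrt(-14068 - 128744)) + (-5 - 1*(-117)) = (142567 + sqrt(-142812)) + (-5 + 117) = (142567 + 6*I*sqrt(3967)) + 112 = 142679 + 6*I*sqrt(3967)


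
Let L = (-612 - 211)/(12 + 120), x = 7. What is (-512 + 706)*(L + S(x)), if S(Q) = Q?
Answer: 9797/66 ≈ 148.44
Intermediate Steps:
L = -823/132 ≈ -6.2348
(-512 + 706)*(L + S(x)) = (-512 + 706)*(-823/132 + 7) = 194*(101/132) = 9797/66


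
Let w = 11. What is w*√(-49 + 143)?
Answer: 11*√94 ≈ 106.65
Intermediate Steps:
w*√(-49 + 143) = 11*√(-49 + 143) = 11*√94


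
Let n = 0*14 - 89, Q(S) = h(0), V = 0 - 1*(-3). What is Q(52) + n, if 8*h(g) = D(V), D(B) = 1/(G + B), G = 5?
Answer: -5695/64 ≈ -88.984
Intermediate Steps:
V = 3 (V = 0 + 3 = 3)
D(B) = 1/(5 + B)
h(g) = 1/64 (h(g) = 1/(8*(5 + 3)) = (⅛)/8 = (⅛)*(⅛) = 1/64)
Q(S) = 1/64
n = -89 (n = 0 - 89 = -89)
Q(52) + n = 1/64 - 89 = -5695/64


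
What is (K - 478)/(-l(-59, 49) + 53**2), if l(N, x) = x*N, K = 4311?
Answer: 3833/5700 ≈ 0.67246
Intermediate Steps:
l(N, x) = N*x
(K - 478)/(-l(-59, 49) + 53**2) = (4311 - 478)/(-(-59)*49 + 53**2) = 3833/(-1*(-2891) + 2809) = 3833/(2891 + 2809) = 3833/5700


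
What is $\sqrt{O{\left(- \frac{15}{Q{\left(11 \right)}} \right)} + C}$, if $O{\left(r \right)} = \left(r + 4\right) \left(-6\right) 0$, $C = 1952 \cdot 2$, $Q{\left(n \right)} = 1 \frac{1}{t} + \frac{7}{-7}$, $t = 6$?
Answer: $8 \sqrt{61} \approx 62.482$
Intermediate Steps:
$Q{\left(n \right)} = - \frac{5}{6}$ ($Q{\left(n \right)} = 1 \cdot \frac{1}{6} + \frac{7}{-7} = 1 \cdot \frac{1}{6} + 7 \left(- \frac{1}{7}\right) = \frac{1}{6} - 1 = - \frac{5}{6}$)
$C = 3904$
$O{\left(r \right)} = 0$ ($O{\left(r \right)} = \left(4 + r\right) \left(-6\right) 0 = \left(-24 - 6 r\right) 0 = 0$)
$\sqrt{O{\left(- \frac{15}{Q{\left(11 \right)}} \right)} + C} = \sqrt{0 + 3904} = \sqrt{3904} = 8 \sqrt{61}$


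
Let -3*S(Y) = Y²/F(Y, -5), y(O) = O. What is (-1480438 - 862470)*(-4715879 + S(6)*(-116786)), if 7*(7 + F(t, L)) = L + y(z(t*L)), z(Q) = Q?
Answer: 11322489489820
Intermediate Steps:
F(t, L) = -7 + L/7 + L*t/7 (F(t, L) = -7 + (L + t*L)/7 = -7 + (L + L*t)/7 = -7 + (L/7 + L*t/7) = -7 + L/7 + L*t/7)
S(Y) = -Y²/(3*(-54/7 - 5*Y/7)) (S(Y) = -Y²/(3*(-7 + (⅐)*(-5) + (⅐)*(-5)*Y)) = -Y²/(3*(-7 - 5/7 - 5*Y/7)) = -Y²/(3*(-54/7 - 5*Y/7)))
(-1480438 - 862470)*(-4715879 + S(6)*(-116786)) = (-1480438 - 862470)*(-4715879 + ((7/3)*6²/(54 + 5*6))*(-116786)) = -2342908*(-4715879 + ((7/3)*36/(54 + 30))*(-116786)) = -2342908*(-4715879 + ((7/3)*36/84)*(-116786)) = -2342908*(-4715879 + ((7/3)*36*(1/84))*(-116786)) = -2342908*(-4715879 + 1*(-116786)) = -2342908*(-4715879 - 116786) = -2342908*(-4832665) = 11322489489820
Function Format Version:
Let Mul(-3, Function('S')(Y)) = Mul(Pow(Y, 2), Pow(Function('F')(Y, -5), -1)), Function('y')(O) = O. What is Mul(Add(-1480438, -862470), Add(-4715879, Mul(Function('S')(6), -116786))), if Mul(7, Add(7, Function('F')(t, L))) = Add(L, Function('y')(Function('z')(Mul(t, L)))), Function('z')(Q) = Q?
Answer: 11322489489820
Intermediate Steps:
Function('F')(t, L) = Add(-7, Mul(Rational(1, 7), L), Mul(Rational(1, 7), L, t)) (Function('F')(t, L) = Add(-7, Mul(Rational(1, 7), Add(L, Mul(t, L)))) = Add(-7, Mul(Rational(1, 7), Add(L, Mul(L, t)))) = Add(-7, Add(Mul(Rational(1, 7), L), Mul(Rational(1, 7), L, t))) = Add(-7, Mul(Rational(1, 7), L), Mul(Rational(1, 7), L, t)))
Function('S')(Y) = Mul(Rational(-1, 3), Pow(Y, 2), Pow(Add(Rational(-54, 7), Mul(Rational(-5, 7), Y)), -1)) (Function('S')(Y) = Mul(Rational(-1, 3), Mul(Pow(Y, 2), Pow(Add(-7, Mul(Rational(1, 7), -5), Mul(Rational(1, 7), -5, Y)), -1))) = Mul(Rational(-1, 3), Mul(Pow(Y, 2), Pow(Add(-7, Rational(-5, 7), Mul(Rational(-5, 7), Y)), -1))) = Mul(Rational(-1, 3), Mul(Pow(Y, 2), Pow(Add(Rational(-54, 7), Mul(Rational(-5, 7), Y)), -1))) = Mul(Rational(-1, 3), Pow(Y, 2), Pow(Add(Rational(-54, 7), Mul(Rational(-5, 7), Y)), -1)))
Mul(Add(-1480438, -862470), Add(-4715879, Mul(Function('S')(6), -116786))) = Mul(Add(-1480438, -862470), Add(-4715879, Mul(Mul(Rational(7, 3), Pow(6, 2), Pow(Add(54, Mul(5, 6)), -1)), -116786))) = Mul(-2342908, Add(-4715879, Mul(Mul(Rational(7, 3), 36, Pow(Add(54, 30), -1)), -116786))) = Mul(-2342908, Add(-4715879, Mul(Mul(Rational(7, 3), 36, Pow(84, -1)), -116786))) = Mul(-2342908, Add(-4715879, Mul(Mul(Rational(7, 3), 36, Rational(1, 84)), -116786))) = Mul(-2342908, Add(-4715879, Mul(1, -116786))) = Mul(-2342908, Add(-4715879, -116786)) = Mul(-2342908, -4832665) = 11322489489820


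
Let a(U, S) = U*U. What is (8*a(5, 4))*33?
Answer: 6600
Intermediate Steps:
a(U, S) = U²
(8*a(5, 4))*33 = (8*5²)*33 = (8*25)*33 = 200*33 = 6600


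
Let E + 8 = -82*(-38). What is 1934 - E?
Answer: -1174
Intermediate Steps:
E = 3108 (E = -8 - 82*(-38) = -8 + 3116 = 3108)
1934 - E = 1934 - 1*3108 = 1934 - 3108 = -1174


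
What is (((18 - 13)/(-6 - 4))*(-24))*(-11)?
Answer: -132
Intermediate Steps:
(((18 - 13)/(-6 - 4))*(-24))*(-11) = ((5/(-10))*(-24))*(-11) = ((5*(-1/10))*(-24))*(-11) = -1/2*(-24)*(-11) = 12*(-11) = -132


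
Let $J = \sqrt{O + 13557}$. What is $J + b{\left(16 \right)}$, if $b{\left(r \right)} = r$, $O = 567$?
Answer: $16 + 2 \sqrt{3531} \approx 134.84$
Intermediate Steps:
$J = 2 \sqrt{3531}$ ($J = \sqrt{567 + 13557} = \sqrt{14124} = 2 \sqrt{3531} \approx 118.84$)
$J + b{\left(16 \right)} = 2 \sqrt{3531} + 16 = 16 + 2 \sqrt{3531}$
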